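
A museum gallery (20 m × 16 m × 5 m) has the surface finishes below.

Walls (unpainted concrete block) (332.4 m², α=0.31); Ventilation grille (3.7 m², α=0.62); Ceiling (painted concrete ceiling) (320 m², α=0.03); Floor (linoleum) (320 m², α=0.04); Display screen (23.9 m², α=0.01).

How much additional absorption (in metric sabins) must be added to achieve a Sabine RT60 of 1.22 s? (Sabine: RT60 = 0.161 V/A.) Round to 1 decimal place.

83.2 sabins

A₁ = Σ Sᵢαᵢ = 332.4*0.31 + 3.7*0.62 + 320*0.03 + 320*0.04 + 23.9*0.01 = 127.977 sabins.
Target A₂ = 0.161·1600/1.22 = 211.148 sabins (V = 1600 m³).
Shortfall: 211.148 − 127.977 = 83.2 sabins.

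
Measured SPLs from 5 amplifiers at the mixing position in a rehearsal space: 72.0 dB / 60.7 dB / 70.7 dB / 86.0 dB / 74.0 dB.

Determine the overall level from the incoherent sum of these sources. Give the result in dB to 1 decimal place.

Sum in the linear (power) domain: Σ 10^(Lᵢ/10) = 10^(72.0/10) + 10^(60.7/10) + 10^(70.7/10) + 10^(86.0/10) + 10^(74.0/10) = 4.52e+08.
L_total = 10·log₁₀(4.52e+08) = 86.6 dB.

86.6 dB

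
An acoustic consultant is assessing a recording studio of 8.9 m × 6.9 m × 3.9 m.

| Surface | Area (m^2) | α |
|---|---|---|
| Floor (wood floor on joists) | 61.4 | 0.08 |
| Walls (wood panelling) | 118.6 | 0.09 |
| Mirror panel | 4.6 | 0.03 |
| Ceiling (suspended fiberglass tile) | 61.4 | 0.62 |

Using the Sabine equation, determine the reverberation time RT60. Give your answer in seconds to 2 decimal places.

0.72 sec

Summing Sᵢαᵢ: 4.912 + 10.674 + 0.138 + 38.068 → A = 53.792 sabins.
Room volume: 239.499 m³.
T = 0.161 V/A = 0.161·239.499/53.792 = 0.72 s.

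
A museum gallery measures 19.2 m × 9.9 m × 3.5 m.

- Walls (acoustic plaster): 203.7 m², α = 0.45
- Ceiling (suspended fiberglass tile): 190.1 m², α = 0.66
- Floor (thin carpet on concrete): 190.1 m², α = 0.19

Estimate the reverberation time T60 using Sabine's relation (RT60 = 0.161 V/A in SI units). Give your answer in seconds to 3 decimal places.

0.423 sec

Total absorption A = 203.7×0.45 + 190.1×0.66 + 190.1×0.19
  = 91.665 + 125.466 + 36.119 = 253.250 m² sabins.
Room volume: 665.28 m³.
Sabine: RT60 = 0.161 × 665.28 / 253.250 = 0.423 s.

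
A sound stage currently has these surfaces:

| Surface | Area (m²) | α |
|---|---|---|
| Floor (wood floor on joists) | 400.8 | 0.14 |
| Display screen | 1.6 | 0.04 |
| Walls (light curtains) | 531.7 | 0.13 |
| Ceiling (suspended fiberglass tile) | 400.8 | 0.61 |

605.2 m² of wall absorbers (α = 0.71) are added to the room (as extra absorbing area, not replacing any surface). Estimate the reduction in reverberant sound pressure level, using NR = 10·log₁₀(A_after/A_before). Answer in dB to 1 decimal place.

3.3 dB

A_before = Σ Sᵢαᵢ = 400.8*0.14 + 1.6*0.04 + 531.7*0.13 + 400.8*0.61 = 369.785 sabins.
Added absorption = 605.2 × 0.71 = 429.692 sabins.
A_after = 369.785 + 429.692 = 799.477 sabins.
NR = 10·log₁₀(799.477/369.785) = 3.3 dB.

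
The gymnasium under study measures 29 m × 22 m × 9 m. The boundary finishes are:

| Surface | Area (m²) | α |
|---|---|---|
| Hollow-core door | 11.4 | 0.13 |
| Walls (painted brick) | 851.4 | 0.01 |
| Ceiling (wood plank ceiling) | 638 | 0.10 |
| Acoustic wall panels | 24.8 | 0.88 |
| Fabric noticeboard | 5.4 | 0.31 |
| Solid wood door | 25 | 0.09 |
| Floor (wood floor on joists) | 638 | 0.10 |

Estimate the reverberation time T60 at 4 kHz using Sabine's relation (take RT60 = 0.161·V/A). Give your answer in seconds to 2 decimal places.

Equivalent absorption area: A = 11.4×0.13 + 851.4×0.01 + 638×0.10 + 24.8×0.88 + 5.4×0.31 + 25×0.09 + 638×0.10 = 163.344 m².
Volume V = 29 × 22 × 9 = 5742 m³.
T = 0.161 V/A = 0.161·5742/163.344 = 5.66 s.

5.66 s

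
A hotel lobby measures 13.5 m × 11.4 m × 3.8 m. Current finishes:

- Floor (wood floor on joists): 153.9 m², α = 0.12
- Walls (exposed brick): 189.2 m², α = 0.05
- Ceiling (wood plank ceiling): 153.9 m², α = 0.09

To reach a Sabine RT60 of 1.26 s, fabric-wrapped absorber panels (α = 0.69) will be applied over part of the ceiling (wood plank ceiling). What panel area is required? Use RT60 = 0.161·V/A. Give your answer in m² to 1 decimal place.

Summing Sᵢαᵢ: 18.468 + 9.460 + 13.851 → A₁ = 41.779 sabins.
V = 584.82 m³. Target absorption A₂ = 0.161 × 584.82 / 1.26 = 74.727 sabins.
Absorption to add: 74.727 − 41.779 = 32.948 sabins.
Net gain per m²: Δα = 0.69 − 0.09 = 0.60.
Panel area = 32.948 / 0.60 = 54.9 m².

54.9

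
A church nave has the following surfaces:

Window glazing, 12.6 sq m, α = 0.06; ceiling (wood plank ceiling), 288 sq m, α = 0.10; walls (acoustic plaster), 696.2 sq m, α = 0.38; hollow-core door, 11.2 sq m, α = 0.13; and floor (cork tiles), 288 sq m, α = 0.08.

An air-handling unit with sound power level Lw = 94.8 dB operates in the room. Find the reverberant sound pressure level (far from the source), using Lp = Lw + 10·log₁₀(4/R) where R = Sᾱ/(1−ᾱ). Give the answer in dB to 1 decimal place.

74.6 dB

A = 318.608 sabins; S = 1296.0 sq m.
ᾱ = 0.2458, so room constant R = A/(1−ᾱ) = 422.445 sq m.
Lp = Lw + 10 log₁₀(4/R) = 94.8 -20.24 = 74.6 dB.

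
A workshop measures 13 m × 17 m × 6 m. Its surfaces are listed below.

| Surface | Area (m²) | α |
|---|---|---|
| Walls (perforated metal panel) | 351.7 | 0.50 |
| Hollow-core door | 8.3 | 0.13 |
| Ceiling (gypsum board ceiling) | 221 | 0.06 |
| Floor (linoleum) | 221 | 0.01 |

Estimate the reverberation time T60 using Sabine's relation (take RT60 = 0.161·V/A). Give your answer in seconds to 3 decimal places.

Total absorption A = 351.7×0.50 + 8.3×0.13 + 221×0.06 + 221×0.01
  = 175.850 + 1.079 + 13.260 + 2.210 = 192.399 m² sabins.
Volume V = 13 × 17 × 6 = 1326 m³.
RT60 = 0.161 · V / A = 0.161 × 1326 / 192.399 = 1.110 s.

1.110 s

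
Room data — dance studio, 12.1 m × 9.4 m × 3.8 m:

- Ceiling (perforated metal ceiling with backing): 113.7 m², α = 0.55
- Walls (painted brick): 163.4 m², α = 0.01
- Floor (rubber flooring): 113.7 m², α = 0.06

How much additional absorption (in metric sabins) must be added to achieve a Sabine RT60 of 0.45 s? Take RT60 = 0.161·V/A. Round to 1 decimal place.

83.6 sabins

Equivalent absorption area: A₁ = 113.7*0.55 + 163.4*0.01 + 113.7*0.06 = 70.991 m².
Target A₂ = 0.161·432.212/0.45 = 154.636 sabins (V = 432.212 m³).
Shortfall: 154.636 − 70.991 = 83.6 sabins.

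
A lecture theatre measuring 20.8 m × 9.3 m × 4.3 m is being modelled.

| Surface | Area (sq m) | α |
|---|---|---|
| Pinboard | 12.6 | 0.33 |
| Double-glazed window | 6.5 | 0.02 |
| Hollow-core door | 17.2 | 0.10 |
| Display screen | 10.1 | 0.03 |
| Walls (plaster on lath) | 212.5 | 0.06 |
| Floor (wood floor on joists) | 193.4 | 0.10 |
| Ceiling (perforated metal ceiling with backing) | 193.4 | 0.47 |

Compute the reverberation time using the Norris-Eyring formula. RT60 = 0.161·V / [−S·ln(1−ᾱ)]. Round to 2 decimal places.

0.93 s

S = Σ Sᵢ = 645.7 sq m.
Σ(Sᵢαᵢ) = 12.6×0.33 + 6.5×0.02 + 17.2×0.10 + 10.1×0.03 + 212.5×0.06 + 193.4×0.10 + 193.4×0.47 = 129.299.
Mean coefficient ᾱ = A/S = 0.2002.
−S·ln(1−ᾱ) = −645.7 × ln(1 − 0.2002) = 144.245.
V = 20.8 × 9.3 × 4.3 = 831.792 m³.
RT60 = 0.161 × 831.792 / 144.245 = 0.93 s.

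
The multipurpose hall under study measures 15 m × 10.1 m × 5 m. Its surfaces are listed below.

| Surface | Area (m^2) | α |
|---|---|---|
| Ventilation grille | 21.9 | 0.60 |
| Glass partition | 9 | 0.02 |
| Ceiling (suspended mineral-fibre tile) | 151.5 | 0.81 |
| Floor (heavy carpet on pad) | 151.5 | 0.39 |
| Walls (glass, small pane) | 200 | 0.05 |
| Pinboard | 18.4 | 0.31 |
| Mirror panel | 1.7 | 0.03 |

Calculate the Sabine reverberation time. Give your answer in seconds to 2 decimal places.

0.58 s

A = Σ Sᵢαᵢ = 21.9·0.60 + 9·0.02 + 151.5·0.81 + 151.5·0.39 + 200·0.05 + 18.4·0.31 + 1.7·0.03 = 210.875 sabins.
V = 15·10.1·5 = 757.5 m³.
RT60 = 0.161 · V / A = 0.161 × 757.5 / 210.875 = 0.58 s.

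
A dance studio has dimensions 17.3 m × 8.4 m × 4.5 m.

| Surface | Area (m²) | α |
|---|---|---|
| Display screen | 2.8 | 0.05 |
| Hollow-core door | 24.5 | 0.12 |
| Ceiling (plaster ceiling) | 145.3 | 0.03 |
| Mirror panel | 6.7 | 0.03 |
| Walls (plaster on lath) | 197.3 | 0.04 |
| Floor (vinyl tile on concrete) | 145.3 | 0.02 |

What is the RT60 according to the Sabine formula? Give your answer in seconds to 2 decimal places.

5.71 s

A = Σ Sᵢαᵢ = 2.8×0.05 + 24.5×0.12 + 145.3×0.03 + 6.7×0.03 + 197.3×0.04 + 145.3×0.02 = 18.438 sabins.
V = 17.3·8.4·4.5 = 653.94 m³.
RT60 = 0.161 · V / A = 0.161 × 653.94 / 18.438 = 5.71 s.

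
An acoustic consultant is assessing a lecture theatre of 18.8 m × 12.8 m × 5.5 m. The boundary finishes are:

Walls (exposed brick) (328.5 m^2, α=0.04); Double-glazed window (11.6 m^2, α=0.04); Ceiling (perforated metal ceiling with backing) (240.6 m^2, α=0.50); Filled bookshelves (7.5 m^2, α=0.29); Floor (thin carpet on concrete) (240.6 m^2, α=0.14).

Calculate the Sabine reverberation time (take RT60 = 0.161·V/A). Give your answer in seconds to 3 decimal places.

1.255 seconds

Total absorption A = 328.5*0.04 + 11.6*0.04 + 240.6*0.50 + 7.5*0.29 + 240.6*0.14
  = 13.140 + 0.464 + 120.300 + 2.175 + 33.684 = 169.763 m^2 sabins.
Volume V = 18.8 × 12.8 × 5.5 = 1323.52 m³.
RT60 = 0.161 · V / A = 0.161 × 1323.52 / 169.763 = 1.255 s.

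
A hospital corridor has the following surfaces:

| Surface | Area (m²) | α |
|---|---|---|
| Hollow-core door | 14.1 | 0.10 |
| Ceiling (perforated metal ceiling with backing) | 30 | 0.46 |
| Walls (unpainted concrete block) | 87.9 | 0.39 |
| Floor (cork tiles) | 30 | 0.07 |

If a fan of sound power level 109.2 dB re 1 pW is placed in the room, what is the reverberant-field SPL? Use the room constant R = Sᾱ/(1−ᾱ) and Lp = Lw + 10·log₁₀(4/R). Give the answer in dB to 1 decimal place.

A = 51.591 sabins; S = 162.0 m².
ᾱ = 51.591/162.0 = 0.3185; R = Sᾱ/(1−ᾱ) = 51.591/(1−0.3185) = 75.702 m².
Lp = Lw + 10 log₁₀(4/R) = 109.2 -12.77 = 96.4 dB.

96.4 dB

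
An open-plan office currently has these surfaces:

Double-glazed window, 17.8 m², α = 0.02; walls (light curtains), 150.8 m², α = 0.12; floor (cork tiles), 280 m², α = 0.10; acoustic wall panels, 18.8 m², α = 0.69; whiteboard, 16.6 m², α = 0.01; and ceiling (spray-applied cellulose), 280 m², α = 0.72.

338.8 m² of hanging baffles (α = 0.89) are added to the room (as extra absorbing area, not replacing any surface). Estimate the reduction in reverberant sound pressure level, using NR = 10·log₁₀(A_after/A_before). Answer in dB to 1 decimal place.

3.3 dB

Summing Sᵢαᵢ: 0.356 + 18.096 + 28.000 + 12.972 + 0.166 + 201.600 → A_before = 261.190 sabins.
Treatment contributes 338.8·0.89 = 301.532 sabins.
A_after = 261.190 + 301.532 = 562.722 sabins.
Reduction = 10 log₁₀(A_after/A_before) = 10 log₁₀(2.1545) = 3.3 dB.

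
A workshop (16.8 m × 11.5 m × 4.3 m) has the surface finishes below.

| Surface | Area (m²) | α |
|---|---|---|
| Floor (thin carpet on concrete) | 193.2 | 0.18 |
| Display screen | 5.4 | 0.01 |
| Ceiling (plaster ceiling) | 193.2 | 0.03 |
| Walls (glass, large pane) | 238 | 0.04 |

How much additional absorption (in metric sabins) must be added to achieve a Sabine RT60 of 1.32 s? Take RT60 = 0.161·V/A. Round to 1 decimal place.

51.2 sabins

Equivalent absorption area: A₁ = 193.2·0.18 + 5.4·0.01 + 193.2·0.03 + 238·0.04 = 50.146 m².
For T = 1.32 s, need A₂ = 0.161·V/T = 0.161·830.76/1.32 = 101.328 sabins.
ΔA = A₂ − A₁ = 101.328 − 50.146 = 51.2 sabins.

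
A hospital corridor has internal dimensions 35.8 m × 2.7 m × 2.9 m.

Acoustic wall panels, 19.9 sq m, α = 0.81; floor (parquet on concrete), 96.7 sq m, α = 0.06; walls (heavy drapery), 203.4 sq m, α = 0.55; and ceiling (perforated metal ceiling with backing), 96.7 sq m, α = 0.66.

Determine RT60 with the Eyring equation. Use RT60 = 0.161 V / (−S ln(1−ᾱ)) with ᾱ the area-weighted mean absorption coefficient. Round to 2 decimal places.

0.17 sec

S = Σ Sᵢ = 416.7 sq m.
Σ(Sᵢαᵢ) = 19.9·0.81 + 96.7·0.06 + 203.4·0.55 + 96.7·0.66 = 197.613.
ᾱ = 197.613 / 416.7 = 0.4742.
Eyring denominator: −S ln(1−ᾱ) = 267.869.
V = 35.8 × 2.7 × 2.9 = 280.314 m³.
RT60 = 0.161 × 280.314 / 267.869 = 0.17 s.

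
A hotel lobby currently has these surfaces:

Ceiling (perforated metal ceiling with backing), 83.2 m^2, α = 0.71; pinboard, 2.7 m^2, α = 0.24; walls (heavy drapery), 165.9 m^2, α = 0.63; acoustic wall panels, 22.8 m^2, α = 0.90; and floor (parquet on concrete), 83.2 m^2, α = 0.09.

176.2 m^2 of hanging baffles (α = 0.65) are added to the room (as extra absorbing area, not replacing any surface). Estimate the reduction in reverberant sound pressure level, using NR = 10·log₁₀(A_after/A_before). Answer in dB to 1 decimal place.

Total absorption A_before = 83.2·0.71 + 2.7·0.24 + 165.9·0.63 + 22.8·0.90 + 83.2·0.09
  = 59.072 + 0.648 + 104.517 + 20.520 + 7.488 = 192.245 m^2 sabins.
Treatment contributes 176.2·0.65 = 114.530 sabins.
New total A_after = 306.775 sabins.
NR = 10·log₁₀(306.775/192.245) = 2.0 dB.

2.0 dB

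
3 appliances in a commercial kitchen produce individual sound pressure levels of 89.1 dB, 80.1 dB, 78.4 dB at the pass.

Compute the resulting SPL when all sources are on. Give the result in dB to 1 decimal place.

89.9 dB

Sum in the linear (power) domain: Σ 10^(Lᵢ/10) = 10^(89.1/10) + 10^(80.1/10) + 10^(78.4/10) = 9.843e+08.
Combined level = 10 log₁₀(9.843e+08) = 89.9 dB.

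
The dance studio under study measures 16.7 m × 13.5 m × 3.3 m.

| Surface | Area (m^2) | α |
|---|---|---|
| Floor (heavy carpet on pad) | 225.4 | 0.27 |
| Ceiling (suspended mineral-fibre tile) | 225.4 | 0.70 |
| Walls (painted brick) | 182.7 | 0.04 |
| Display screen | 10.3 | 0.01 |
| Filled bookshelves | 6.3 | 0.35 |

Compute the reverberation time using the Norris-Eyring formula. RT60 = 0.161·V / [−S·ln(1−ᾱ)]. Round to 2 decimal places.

0.43 seconds

S = Σ Sᵢ = 650.1 m^2.
Σ(Sᵢαᵢ) = 225.4×0.27 + 225.4×0.70 + 182.7×0.04 + 10.3×0.01 + 6.3×0.35 = 228.254.
ᾱ = 228.254 / 650.1 = 0.3511.
−S·ln(1−ᾱ) = −650.1 × ln(1 − 0.3511) = 281.153.
V = 16.7 × 13.5 × 3.3 = 743.985 m³.
T = 0.161·V/[−S·ln(1−ᾱ)] = 0.161·743.985/281.153 = 0.43 s.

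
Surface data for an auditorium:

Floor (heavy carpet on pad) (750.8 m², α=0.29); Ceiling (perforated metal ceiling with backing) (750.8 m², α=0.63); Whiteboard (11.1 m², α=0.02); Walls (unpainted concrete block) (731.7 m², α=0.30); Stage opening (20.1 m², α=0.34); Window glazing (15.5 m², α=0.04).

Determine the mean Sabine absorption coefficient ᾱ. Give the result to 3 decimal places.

Total surface area S = 2280.0 m².
Σ(Sᵢαᵢ) = 750.8·0.29 + 750.8·0.63 + 11.1·0.02 + 731.7·0.30 + 20.1·0.34 + 15.5·0.04 = 917.922.
ᾱ = A/S = 0.403.

0.403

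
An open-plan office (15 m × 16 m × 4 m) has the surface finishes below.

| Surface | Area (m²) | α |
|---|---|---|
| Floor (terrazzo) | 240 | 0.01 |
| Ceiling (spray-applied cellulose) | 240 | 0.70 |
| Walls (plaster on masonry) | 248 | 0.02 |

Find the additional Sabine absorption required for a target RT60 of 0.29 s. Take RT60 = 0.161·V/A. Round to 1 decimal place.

357.6 sabins

Total absorption A₁ = 240·0.01 + 240·0.70 + 248·0.02
  = 2.400 + 168.000 + 4.960 = 175.360 m² sabins.
For T = 0.29 s, need A₂ = 0.161·V/T = 0.161·960/0.29 = 532.966 sabins.
ΔA = A₂ − A₁ = 532.966 − 175.360 = 357.6 sabins.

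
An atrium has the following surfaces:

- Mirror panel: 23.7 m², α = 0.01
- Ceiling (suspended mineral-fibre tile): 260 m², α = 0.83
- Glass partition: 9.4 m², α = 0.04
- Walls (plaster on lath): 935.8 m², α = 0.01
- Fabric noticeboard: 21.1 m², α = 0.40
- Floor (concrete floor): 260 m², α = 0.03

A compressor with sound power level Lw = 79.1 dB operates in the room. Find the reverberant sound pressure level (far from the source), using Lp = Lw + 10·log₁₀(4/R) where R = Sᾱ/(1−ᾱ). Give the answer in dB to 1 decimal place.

Σ(Sᵢαᵢ) = 23.7×0.01 + 260×0.83 + 9.4×0.04 + 935.8×0.01 + 21.1×0.40 + 260×0.03 = 242.011; total area S = 1510.0 m².
ᾱ = 242.011/1510.0 = 0.1603; R = Sᾱ/(1−ᾱ) = 242.011/(1−0.1603) = 288.211 m².
Lp = 79.1 + 10·log₁₀(4/288.211) = 79.1 + (-18.58) = 60.5 dB.

60.5 dB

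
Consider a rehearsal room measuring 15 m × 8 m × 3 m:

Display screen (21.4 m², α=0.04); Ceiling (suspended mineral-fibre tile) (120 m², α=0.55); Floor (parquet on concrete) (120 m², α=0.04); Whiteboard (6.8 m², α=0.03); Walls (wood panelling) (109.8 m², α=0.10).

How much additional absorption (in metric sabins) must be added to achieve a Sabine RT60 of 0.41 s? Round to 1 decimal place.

58.5 sabins

Equivalent absorption area: A₁ = 21.4·0.04 + 120·0.55 + 120·0.04 + 6.8·0.03 + 109.8·0.10 = 82.840 m².
Target A₂ = 0.161·360/0.41 = 141.366 sabins (V = 360 m³).
ΔA = A₂ − A₁ = 141.366 − 82.840 = 58.5 sabins.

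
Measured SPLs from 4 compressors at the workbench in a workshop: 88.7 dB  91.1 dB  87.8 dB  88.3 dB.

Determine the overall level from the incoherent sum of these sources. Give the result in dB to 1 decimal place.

Σ 10^(Lᵢ/10) = 3.308e+09.
Combined level = 10 log₁₀(3.308e+09) = 95.2 dB.

95.2 dB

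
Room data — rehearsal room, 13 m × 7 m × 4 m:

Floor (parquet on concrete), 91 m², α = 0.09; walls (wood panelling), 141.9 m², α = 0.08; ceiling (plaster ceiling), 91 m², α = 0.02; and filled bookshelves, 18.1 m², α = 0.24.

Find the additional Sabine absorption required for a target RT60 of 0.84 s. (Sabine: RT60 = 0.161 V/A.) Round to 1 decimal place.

A₁ = Σ Sᵢαᵢ = 91*0.09 + 141.9*0.08 + 91*0.02 + 18.1*0.24 = 25.706 sabins.
V = 364 m³. Required absorption A₂ = 0.161 × 364 / 0.84 = 69.767 sabins.
ΔA = A₂ − A₁ = 69.767 − 25.706 = 44.1 sabins.

44.1 sabins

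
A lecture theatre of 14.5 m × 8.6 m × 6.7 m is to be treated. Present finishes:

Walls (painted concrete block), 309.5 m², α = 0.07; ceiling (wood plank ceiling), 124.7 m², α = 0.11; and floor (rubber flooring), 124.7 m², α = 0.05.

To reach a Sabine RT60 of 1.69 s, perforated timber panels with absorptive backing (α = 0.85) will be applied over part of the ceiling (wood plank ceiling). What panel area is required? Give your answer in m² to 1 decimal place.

51.3

A₁ = Σ Sᵢαᵢ = 309.5·0.07 + 124.7·0.11 + 124.7·0.05 = 41.617 sabins.
Required A₂ = 0.161·835.49/1.69 = 79.594 sabins.
Absorption to add: 79.594 − 41.617 = 37.977 sabins.
Net gain per m²: Δα = 0.85 − 0.11 = 0.74.
Panel area = 37.977 / 0.74 = 51.3 m².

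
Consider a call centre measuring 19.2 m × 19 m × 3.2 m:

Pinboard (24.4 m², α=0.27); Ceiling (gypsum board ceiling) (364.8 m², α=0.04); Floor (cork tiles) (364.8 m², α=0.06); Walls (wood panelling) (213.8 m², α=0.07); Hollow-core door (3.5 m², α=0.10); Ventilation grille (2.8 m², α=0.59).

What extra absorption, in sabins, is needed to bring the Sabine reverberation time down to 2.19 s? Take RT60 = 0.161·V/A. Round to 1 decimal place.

25.8 sabins

A₁ = Σ Sᵢαᵢ = 24.4×0.27 + 364.8×0.04 + 364.8×0.06 + 213.8×0.07 + 3.5×0.10 + 2.8×0.59 = 60.036 sabins.
For T = 2.19 s, need A₂ = 0.161·V/T = 0.161·1167.36/2.19 = 85.820 sabins.
ΔA = A₂ − A₁ = 85.820 − 60.036 = 25.8 sabins.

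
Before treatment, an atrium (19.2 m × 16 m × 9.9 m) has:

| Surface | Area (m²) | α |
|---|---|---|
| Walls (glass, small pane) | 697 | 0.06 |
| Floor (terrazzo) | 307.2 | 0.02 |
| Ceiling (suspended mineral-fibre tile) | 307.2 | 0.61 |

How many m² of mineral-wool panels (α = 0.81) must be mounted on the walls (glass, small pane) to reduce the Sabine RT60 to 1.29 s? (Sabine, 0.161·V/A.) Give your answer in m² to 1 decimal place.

Equivalent absorption area: A₁ = 697·0.06 + 307.2·0.02 + 307.2·0.61 = 235.356 m².
Required A₂ = 0.161·3041.28/1.29 = 379.571 sabins.
Absorption to add: 379.571 − 235.356 = 144.215 sabins.
Each m² of panel replacing the walls (glass, small pane) adds (0.81 − 0.06) = 0.75 sabins.
Area = ΔA/Δα = 144.215/0.75 = 192.3 m².

192.3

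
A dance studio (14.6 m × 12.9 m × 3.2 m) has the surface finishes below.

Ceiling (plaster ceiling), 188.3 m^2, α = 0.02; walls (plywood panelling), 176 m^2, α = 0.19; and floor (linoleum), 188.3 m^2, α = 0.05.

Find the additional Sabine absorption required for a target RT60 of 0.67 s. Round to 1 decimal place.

Total absorption A₁ = 188.3·0.02 + 176·0.19 + 188.3·0.05
  = 3.766 + 33.440 + 9.415 = 46.621 m^2 sabins.
For T = 0.67 s, need A₂ = 0.161·V/T = 0.161·602.688/0.67 = 144.825 sabins.
ΔA = A₂ − A₁ = 144.825 − 46.621 = 98.2 sabins.

98.2 sabins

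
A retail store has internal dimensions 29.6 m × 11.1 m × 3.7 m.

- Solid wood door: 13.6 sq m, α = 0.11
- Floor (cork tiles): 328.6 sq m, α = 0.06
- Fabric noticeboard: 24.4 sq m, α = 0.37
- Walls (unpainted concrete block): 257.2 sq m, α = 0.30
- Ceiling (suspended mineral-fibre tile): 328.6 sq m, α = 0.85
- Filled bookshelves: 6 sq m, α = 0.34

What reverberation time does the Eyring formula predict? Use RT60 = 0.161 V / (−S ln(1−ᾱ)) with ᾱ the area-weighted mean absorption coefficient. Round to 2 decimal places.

Total surface area S = 13.6 + 328.6 + 24.4 + 257.2 + 328.6 + 6 = 958.4 sq m.
Absorption A = 13.6·0.11 + 328.6·0.06 + 24.4·0.37 + 257.2·0.30 + 328.6·0.85 + 6·0.34 = 388.750 sabins.
ᾱ = 388.750 / 958.4 = 0.4056.
Eyring denominator: −S ln(1−ᾱ) = 498.562.
V = 29.6 × 11.1 × 3.7 = 1215.672 m³.
RT60 = 0.161 × 1215.672 / 498.562 = 0.39 s.

0.39 sec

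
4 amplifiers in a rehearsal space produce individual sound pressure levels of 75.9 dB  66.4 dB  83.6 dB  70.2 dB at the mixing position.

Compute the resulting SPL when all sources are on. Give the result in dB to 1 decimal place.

84.5 dB

Sum in the linear (power) domain: Σ 10^(Lᵢ/10) = 10^(75.9/10) + 10^(66.4/10) + 10^(83.6/10) + 10^(70.2/10) = 2.828e+08.
Combined level = 10 log₁₀(2.828e+08) = 84.5 dB.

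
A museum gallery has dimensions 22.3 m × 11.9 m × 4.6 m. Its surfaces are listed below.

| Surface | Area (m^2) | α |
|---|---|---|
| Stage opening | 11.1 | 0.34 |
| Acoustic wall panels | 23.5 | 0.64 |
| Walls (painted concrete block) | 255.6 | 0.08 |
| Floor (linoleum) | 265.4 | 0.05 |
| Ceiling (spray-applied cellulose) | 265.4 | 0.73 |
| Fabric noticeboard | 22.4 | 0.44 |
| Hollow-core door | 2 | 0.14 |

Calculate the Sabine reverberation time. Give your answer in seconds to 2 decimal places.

Equivalent absorption area: A = 11.1×0.34 + 23.5×0.64 + 255.6×0.08 + 265.4×0.05 + 265.4×0.73 + 22.4×0.44 + 2×0.14 = 256.410 m^2.
Room volume: 1220.702 m³.
T = 0.161 V/A = 0.161·1220.702/256.410 = 0.77 s.

0.77 sec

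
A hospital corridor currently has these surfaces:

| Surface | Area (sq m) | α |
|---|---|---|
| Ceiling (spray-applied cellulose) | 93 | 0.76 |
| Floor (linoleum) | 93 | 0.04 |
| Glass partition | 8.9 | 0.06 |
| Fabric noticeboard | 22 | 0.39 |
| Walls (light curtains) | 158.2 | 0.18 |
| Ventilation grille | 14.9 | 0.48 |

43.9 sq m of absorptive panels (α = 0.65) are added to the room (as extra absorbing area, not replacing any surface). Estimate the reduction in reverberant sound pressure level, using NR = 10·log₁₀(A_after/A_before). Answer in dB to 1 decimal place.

Summing Sᵢαᵢ: 70.680 + 3.720 + 0.534 + 8.580 + 28.476 + 7.152 → A_before = 119.142 sabins.
Added absorption = 43.9 × 0.65 = 28.535 sabins.
A_after = 119.142 + 28.535 = 147.677 sabins.
NR = 10·log₁₀(147.677/119.142) = 0.9 dB.

0.9 dB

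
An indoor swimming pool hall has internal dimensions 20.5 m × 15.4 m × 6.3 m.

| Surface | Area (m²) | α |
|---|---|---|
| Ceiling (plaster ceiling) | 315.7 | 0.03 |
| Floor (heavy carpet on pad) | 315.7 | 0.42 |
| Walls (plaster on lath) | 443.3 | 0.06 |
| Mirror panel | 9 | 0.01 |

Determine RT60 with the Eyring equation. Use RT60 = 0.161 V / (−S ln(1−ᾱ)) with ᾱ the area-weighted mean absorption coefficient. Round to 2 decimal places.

S = Σ Sᵢ = 1083.7 m².
Σ(Sᵢαᵢ) = 315.7·0.03 + 315.7·0.42 + 443.3·0.06 + 9·0.01 = 168.753.
Mean coefficient ᾱ = A/S = 0.1557.
Eyring denominator: −S ln(1−ᾱ) = 183.413.
V = 20.5 × 15.4 × 6.3 = 1988.91 m³.
RT60 = 0.161 × 1988.91 / 183.413 = 1.75 s.

1.75 sec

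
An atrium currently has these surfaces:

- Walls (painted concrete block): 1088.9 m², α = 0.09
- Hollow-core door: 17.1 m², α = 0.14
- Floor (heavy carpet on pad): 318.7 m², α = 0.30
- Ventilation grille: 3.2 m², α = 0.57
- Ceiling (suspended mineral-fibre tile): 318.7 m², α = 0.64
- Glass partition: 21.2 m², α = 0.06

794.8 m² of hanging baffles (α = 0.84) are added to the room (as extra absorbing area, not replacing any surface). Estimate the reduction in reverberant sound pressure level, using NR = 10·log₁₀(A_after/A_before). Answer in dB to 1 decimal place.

4.2 dB

Total absorption A_before = 1088.9·0.09 + 17.1·0.14 + 318.7·0.30 + 3.2·0.57 + 318.7·0.64 + 21.2·0.06
  = 98.001 + 2.394 + 95.610 + 1.824 + 203.968 + 1.272 = 403.069 m² sabins.
Treatment contributes 794.8·0.84 = 667.632 sabins.
New total A_after = 1070.701 sabins.
NR = 10·log₁₀(1070.701/403.069) = 4.2 dB.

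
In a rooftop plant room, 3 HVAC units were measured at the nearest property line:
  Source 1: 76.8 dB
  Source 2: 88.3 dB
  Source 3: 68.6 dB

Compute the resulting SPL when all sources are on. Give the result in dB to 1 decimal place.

Σ 10^(Lᵢ/10) = 7.312e+08.
Combined level = 10 log₁₀(7.312e+08) = 88.6 dB.

88.6 dB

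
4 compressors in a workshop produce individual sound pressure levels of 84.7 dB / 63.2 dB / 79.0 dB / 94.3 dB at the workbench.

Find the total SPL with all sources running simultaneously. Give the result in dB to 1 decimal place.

Converting to relative power and adding: 10^(84.7/10) + 10^(63.2/10) + 10^(79.0/10) + 10^(94.3/10) = 3.068e+09.
Back to dB: 10·log₁₀ Σ = 94.9 dB.

94.9 dB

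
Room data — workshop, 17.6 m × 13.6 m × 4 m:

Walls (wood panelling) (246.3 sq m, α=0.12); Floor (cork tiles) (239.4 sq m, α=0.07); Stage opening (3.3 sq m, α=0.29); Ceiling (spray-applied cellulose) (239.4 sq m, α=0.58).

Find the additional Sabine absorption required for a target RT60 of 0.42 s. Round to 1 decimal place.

Equivalent absorption area: A₁ = 246.3·0.12 + 239.4·0.07 + 3.3·0.29 + 239.4·0.58 = 186.123 sq m.
V = 957.44 m³. Required absorption A₂ = 0.161 × 957.44 / 0.42 = 367.019 sabins.
Additional absorption ΔA = 367.019 − 186.123 = 180.9 sabins.

180.9 sabins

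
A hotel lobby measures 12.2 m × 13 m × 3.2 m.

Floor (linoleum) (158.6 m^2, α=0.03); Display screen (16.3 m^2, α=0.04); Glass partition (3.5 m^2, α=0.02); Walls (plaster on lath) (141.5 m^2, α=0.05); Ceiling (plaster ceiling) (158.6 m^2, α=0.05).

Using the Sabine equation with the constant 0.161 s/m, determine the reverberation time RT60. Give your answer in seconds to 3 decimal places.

3.989 sec

Summing Sᵢαᵢ: 4.758 + 0.652 + 0.070 + 7.075 + 7.930 → A = 20.485 sabins.
Volume V = 12.2 × 13 × 3.2 = 507.52 m³.
RT60 = 0.161 · V / A = 0.161 × 507.52 / 20.485 = 3.989 s.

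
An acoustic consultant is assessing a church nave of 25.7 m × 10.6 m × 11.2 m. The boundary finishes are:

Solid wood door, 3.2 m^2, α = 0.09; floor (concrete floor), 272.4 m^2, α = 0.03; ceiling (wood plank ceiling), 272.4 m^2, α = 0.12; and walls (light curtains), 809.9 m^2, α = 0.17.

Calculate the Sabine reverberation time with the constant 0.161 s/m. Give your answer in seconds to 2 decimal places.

A = Σ Sᵢαᵢ = 3.2×0.09 + 272.4×0.03 + 272.4×0.12 + 809.9×0.17 = 178.831 sabins.
Volume V = 25.7 × 10.6 × 11.2 = 3051.104 m³.
Sabine: RT60 = 0.161 × 3051.104 / 178.831 = 2.75 s.

2.75 sec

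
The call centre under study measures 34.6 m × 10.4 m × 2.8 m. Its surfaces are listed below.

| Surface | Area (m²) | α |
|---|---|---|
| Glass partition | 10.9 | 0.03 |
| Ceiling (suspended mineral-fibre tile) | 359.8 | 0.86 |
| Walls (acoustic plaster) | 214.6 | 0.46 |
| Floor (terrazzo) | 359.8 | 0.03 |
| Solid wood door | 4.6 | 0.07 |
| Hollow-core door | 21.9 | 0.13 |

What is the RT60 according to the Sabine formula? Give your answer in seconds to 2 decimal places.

0.38 s

Total absorption A = 10.9*0.03 + 359.8*0.86 + 214.6*0.46 + 359.8*0.03 + 4.6*0.07 + 21.9*0.13
  = 0.327 + 309.428 + 98.716 + 10.794 + 0.322 + 2.847 = 422.434 m² sabins.
Room volume: 1007.552 m³.
T = 0.161 V/A = 0.161·1007.552/422.434 = 0.38 s.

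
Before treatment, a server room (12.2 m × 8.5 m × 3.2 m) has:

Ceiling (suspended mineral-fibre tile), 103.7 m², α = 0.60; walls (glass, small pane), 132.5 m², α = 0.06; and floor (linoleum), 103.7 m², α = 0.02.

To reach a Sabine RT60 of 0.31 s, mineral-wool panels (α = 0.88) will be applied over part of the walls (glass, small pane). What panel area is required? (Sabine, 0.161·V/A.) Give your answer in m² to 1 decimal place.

122.1

A₁ = Σ Sᵢαᵢ = 103.7×0.60 + 132.5×0.06 + 103.7×0.02 = 72.244 sabins.
Required A₂ = 0.161·331.84/0.31 = 172.343 sabins.
ΔA needed = 172.343 − 72.244 = 100.099 sabins.
Each m² of panel replacing the walls (glass, small pane) adds (0.88 − 0.06) = 0.82 sabins.
Panel area = 100.099 / 0.82 = 122.1 m².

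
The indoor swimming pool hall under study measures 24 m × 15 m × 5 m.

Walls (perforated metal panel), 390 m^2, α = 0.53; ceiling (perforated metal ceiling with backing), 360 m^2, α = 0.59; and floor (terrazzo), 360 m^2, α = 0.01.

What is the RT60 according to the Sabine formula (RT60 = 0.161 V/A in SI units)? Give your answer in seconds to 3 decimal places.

0.686 s

Total absorption A = 390*0.53 + 360*0.59 + 360*0.01
  = 206.700 + 212.400 + 3.600 = 422.700 m^2 sabins.
Room volume: 1800 m³.
Sabine: RT60 = 0.161 × 1800 / 422.700 = 0.686 s.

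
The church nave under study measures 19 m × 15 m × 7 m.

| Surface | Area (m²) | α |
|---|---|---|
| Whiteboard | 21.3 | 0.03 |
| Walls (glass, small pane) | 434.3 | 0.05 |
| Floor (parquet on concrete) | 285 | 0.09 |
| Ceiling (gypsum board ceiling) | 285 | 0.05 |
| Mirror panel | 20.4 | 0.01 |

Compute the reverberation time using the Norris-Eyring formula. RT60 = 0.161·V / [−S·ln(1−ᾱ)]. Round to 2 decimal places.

Total surface area S = 21.3 + 434.3 + 285 + 285 + 20.4 = 1046.0 m².
Σ(Sᵢαᵢ) = 21.3×0.03 + 434.3×0.05 + 285×0.09 + 285×0.05 + 20.4×0.01 = 62.458.
ᾱ = 62.458 / 1046.0 = 0.0597.
Eyring denominator: −S ln(1−ᾱ) = 64.388.
V = 19 × 15 × 7 = 1995 m³.
RT60 = 0.161 × 1995 / 64.388 = 4.99 s.

4.99 seconds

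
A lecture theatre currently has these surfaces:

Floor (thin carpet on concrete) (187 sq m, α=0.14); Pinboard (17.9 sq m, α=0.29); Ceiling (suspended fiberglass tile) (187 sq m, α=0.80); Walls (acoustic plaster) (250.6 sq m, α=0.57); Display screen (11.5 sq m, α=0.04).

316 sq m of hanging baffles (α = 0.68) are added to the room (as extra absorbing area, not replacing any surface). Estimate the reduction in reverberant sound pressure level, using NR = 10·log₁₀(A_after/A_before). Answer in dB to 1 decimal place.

Total absorption A_before = 187·0.14 + 17.9·0.29 + 187·0.80 + 250.6·0.57 + 11.5·0.04
  = 26.180 + 5.191 + 149.600 + 142.842 + 0.460 = 324.273 sq m sabins.
Added absorption = 316 × 0.68 = 214.880 sabins.
New total A_after = 539.153 sabins.
Reduction = 10 log₁₀(A_after/A_before) = 10 log₁₀(1.6627) = 2.2 dB.

2.2 dB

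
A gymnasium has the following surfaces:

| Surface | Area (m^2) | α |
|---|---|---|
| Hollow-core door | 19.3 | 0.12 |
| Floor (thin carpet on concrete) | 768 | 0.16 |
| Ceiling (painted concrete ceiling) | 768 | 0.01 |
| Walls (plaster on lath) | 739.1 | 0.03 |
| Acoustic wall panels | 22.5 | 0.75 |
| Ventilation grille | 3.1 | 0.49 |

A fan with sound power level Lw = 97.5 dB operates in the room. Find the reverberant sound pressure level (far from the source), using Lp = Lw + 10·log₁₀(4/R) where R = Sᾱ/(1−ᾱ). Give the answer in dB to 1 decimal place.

80.8 dB

Σ(Sᵢαᵢ) = 19.3×0.12 + 768×0.16 + 768×0.01 + 739.1×0.03 + 22.5×0.75 + 3.1×0.49 = 173.443; total area S = 2320.0 m^2.
ᾱ = 0.0748, so room constant R = A/(1−ᾱ) = 187.465 m^2.
Lp = Lw + 10 log₁₀(4/R) = 97.5 -16.71 = 80.8 dB.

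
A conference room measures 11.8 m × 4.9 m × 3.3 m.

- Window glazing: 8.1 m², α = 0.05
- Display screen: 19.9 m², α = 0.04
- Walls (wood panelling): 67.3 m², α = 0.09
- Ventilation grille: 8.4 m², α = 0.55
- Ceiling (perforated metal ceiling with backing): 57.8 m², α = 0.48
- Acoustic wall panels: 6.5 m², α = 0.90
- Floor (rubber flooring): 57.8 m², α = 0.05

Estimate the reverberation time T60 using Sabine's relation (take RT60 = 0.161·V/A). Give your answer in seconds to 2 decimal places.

Summing Sᵢαᵢ: 0.405 + 0.796 + 6.057 + 4.620 + 27.744 + 5.850 + 2.890 → A = 48.362 sabins.
Volume V = 11.8 × 4.9 × 3.3 = 190.806 m³.
Sabine: RT60 = 0.161 × 190.806 / 48.362 = 0.64 s.

0.64 seconds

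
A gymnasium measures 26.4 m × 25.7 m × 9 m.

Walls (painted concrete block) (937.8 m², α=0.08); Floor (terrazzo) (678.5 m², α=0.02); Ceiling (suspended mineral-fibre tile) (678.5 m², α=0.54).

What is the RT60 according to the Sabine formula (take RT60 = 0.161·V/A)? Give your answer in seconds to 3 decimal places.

2.161 seconds

Summing Sᵢαᵢ: 75.024 + 13.570 + 366.390 → A = 454.984 sabins.
Volume V = 26.4 × 25.7 × 9 = 6106.32 m³.
Sabine: RT60 = 0.161 × 6106.32 / 454.984 = 2.161 s.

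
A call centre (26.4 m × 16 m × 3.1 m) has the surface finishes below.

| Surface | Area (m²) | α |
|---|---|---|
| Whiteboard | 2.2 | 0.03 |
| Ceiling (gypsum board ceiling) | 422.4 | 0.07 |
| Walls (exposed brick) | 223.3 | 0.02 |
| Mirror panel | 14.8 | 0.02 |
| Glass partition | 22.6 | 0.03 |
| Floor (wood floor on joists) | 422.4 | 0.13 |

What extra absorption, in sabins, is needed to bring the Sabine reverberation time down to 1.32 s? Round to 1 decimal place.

A₁ = Σ Sᵢαᵢ = 2.2*0.03 + 422.4*0.07 + 223.3*0.02 + 14.8*0.02 + 22.6*0.03 + 422.4*0.13 = 89.986 sabins.
For T = 1.32 s, need A₂ = 0.161·V/T = 0.161·1309.44/1.32 = 159.712 sabins.
Additional absorption ΔA = 159.712 − 89.986 = 69.7 sabins.

69.7 sabins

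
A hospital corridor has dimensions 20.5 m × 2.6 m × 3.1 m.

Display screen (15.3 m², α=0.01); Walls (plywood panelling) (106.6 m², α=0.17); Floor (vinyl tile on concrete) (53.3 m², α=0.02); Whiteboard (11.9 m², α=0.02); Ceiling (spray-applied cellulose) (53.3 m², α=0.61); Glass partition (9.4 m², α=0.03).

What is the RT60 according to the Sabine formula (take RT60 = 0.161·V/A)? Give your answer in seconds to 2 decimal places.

0.51 sec

Total absorption A = 15.3·0.01 + 106.6·0.17 + 53.3·0.02 + 11.9·0.02 + 53.3·0.61 + 9.4·0.03
  = 0.153 + 18.122 + 1.066 + 0.238 + 32.513 + 0.282 = 52.374 m² sabins.
V = 20.5·2.6·3.1 = 165.23 m³.
T = 0.161 V/A = 0.161·165.23/52.374 = 0.51 s.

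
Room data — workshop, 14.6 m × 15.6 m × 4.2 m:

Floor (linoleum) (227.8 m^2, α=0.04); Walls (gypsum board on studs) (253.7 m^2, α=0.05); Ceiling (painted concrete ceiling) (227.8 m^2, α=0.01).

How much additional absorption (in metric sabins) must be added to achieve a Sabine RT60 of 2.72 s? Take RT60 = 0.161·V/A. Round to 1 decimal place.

32.5 sabins

Equivalent absorption area: A₁ = 227.8·0.04 + 253.7·0.05 + 227.8·0.01 = 24.075 m^2.
Target A₂ = 0.161·956.592/2.72 = 56.622 sabins (V = 956.592 m³).
Additional absorption ΔA = 56.622 − 24.075 = 32.5 sabins.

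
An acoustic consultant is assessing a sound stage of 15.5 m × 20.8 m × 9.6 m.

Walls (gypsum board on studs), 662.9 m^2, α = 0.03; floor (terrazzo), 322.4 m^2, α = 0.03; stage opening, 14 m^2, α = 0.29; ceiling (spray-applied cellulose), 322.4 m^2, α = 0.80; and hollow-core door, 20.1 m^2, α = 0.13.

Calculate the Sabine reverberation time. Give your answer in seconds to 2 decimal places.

1.69 s

Total absorption A = 662.9*0.03 + 322.4*0.03 + 14*0.29 + 322.4*0.80 + 20.1*0.13
  = 19.887 + 9.672 + 4.060 + 257.920 + 2.613 = 294.152 m^2 sabins.
Volume V = 15.5 × 20.8 × 9.6 = 3095.04 m³.
RT60 = 0.161 · V / A = 0.161 × 3095.04 / 294.152 = 1.69 s.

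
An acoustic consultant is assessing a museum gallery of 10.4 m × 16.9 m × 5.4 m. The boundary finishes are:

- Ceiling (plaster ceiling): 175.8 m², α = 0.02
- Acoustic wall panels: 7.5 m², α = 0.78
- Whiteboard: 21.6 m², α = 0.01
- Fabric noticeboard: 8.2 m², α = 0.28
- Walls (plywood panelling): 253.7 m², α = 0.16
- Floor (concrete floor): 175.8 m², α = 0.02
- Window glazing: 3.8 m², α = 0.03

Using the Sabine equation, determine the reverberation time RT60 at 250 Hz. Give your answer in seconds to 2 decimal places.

A = Σ Sᵢαᵢ = 175.8·0.02 + 7.5·0.78 + 21.6·0.01 + 8.2·0.28 + 253.7·0.16 + 175.8·0.02 + 3.8·0.03 = 56.100 sabins.
Volume V = 10.4 × 16.9 × 5.4 = 949.104 m³.
T = 0.161 V/A = 0.161·949.104/56.100 = 2.72 s.

2.72 seconds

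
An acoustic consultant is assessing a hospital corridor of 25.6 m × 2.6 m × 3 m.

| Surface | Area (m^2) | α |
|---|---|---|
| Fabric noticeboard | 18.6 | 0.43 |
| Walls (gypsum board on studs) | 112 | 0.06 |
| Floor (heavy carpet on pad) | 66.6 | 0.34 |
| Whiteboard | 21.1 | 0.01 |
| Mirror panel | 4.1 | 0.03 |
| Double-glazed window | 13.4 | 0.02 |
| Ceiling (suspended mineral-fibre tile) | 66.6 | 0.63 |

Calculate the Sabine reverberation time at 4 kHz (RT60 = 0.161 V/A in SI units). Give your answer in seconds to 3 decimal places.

0.402 seconds

Equivalent absorption area: A = 18.6·0.43 + 112·0.06 + 66.6·0.34 + 21.1·0.01 + 4.1·0.03 + 13.4·0.02 + 66.6·0.63 = 79.922 m^2.
V = 25.6·2.6·3 = 199.68 m³.
Sabine: RT60 = 0.161 × 199.68 / 79.922 = 0.402 s.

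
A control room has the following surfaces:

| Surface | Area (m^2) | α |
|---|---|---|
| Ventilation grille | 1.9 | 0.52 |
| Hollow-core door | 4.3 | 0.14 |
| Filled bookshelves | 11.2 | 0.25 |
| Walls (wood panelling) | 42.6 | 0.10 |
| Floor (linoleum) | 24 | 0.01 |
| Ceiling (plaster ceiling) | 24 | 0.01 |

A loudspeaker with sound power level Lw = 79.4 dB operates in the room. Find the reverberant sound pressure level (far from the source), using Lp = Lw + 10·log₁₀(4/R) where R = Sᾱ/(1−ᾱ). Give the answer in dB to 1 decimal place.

75.4 dB

A = 9.130 sabins; S = 108.0 m^2.
ᾱ = 0.0845, so room constant R = A/(1−ᾱ) = 9.973 m^2.
Lp = Lw + 10 log₁₀(4/R) = 79.4 -3.97 = 75.4 dB.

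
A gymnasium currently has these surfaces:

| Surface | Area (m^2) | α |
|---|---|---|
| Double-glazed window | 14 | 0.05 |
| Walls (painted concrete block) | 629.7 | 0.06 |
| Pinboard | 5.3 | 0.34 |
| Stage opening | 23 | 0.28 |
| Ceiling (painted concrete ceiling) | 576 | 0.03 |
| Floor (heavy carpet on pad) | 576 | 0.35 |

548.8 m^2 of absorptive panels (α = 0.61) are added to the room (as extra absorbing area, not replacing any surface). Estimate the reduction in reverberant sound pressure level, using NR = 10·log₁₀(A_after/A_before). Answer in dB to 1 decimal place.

Total absorption A_before = 14×0.05 + 629.7×0.06 + 5.3×0.34 + 23×0.28 + 576×0.03 + 576×0.35
  = 0.700 + 37.782 + 1.802 + 6.440 + 17.280 + 201.600 = 265.604 m^2 sabins.
Added absorption = 548.8 × 0.61 = 334.768 sabins.
New total A_after = 600.372 sabins.
NR = 10·log₁₀(600.372/265.604) = 3.5 dB.

3.5 dB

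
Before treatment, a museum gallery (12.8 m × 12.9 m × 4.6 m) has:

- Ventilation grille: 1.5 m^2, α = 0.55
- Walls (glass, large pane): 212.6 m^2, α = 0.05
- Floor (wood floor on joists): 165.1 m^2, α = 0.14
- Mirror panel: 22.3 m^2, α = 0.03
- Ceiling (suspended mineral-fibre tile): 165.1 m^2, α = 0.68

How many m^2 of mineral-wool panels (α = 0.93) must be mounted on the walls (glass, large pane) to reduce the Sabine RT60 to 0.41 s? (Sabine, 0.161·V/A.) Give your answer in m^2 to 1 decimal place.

171.3

Total absorption A₁ = 1.5*0.55 + 212.6*0.05 + 165.1*0.14 + 22.3*0.03 + 165.1*0.68
  = 0.825 + 10.630 + 23.114 + 0.669 + 112.268 = 147.506 m^2 sabins.
Required A₂ = 0.161·759.552/0.41 = 298.263 sabins.
Absorption to add: 298.263 − 147.506 = 150.757 sabins.
Each m^2 of panel replacing the walls (glass, large pane) adds (0.93 − 0.05) = 0.88 sabins.
Panel area = 150.757 / 0.88 = 171.3 m^2.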